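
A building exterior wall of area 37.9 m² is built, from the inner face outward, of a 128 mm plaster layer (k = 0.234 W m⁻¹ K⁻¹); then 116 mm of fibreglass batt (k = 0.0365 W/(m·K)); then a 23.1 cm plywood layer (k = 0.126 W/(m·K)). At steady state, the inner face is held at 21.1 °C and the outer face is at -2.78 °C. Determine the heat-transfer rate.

Q = 163 W

Treat each layer as a resistance in series:
  R_plaster = L/(kA) = 0.128/(0.234·37.9) = 0.01443 K/W
  R_fibreglass batt = L/(kA) = 0.116/(0.0365·37.9) = 0.08385 K/W
  R_plywood = L/(kA) = 0.231/(0.126·37.9) = 0.04837 K/W
ΣR = 0.01443 + 0.08385 + 0.04837 = 0.1467 K/W
Q = ΔT/ΣR = (21.1 °C − -2.78 °C)/0.1467 = 163 W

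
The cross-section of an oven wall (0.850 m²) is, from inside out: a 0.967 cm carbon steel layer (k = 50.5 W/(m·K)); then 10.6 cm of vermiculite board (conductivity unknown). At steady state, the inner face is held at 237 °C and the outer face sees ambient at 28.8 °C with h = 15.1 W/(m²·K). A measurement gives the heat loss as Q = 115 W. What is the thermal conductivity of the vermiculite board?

k = 0.0720 W/m·K

ΣR = ΔT/Q = |237 − 28.8|/115 = 1.810 K/W
Known resistances:
  R_carbon steel = L/(kA) = 0.00967/(50.5·0.850) = 2.253×10^-4 K/W
  R_conv,out = 1/(hA) = 1/(15.1·0.850) = 0.07791 K/W
R_vermiculite board = ΣR − ΣR_known = 1.810 − 0.07814 = 1.732 K/W
L/(kA) = 1.732 ⇒ k = 0.106/(1.732·0.850) = 0.0720 W/m·K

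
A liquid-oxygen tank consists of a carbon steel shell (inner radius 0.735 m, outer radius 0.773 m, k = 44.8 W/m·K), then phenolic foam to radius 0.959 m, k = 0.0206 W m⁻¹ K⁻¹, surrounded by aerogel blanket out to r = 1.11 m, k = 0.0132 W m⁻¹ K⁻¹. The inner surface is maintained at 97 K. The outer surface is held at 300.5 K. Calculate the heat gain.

Treat each layer as a resistance in series:
  R_carbon steel = (1/0.735 − 1/0.773)/(4πk) = 0.06688/(4π·44.8) = 1.188×10^-4 K/W
  R_phenolic foam = (1/0.773 − 1/0.959)/(4πk) = 0.2509/(4π·0.0206) = 0.9693 K/W
  R_aerogel blanket = (1/0.959 − 1/1.11)/(4πk) = 0.1419/(4π·0.0132) = 0.8552 K/W
ΣR = 1.188×10^-4 + 0.9693 + 0.8552 = 1.825 K/W
Q = ΔT/ΣR = (97 K − 300.5 K)/1.825 = -112 W
(Negative Q ⇒ heat flows inward; heat gain = 112 W.)

Q = 112 W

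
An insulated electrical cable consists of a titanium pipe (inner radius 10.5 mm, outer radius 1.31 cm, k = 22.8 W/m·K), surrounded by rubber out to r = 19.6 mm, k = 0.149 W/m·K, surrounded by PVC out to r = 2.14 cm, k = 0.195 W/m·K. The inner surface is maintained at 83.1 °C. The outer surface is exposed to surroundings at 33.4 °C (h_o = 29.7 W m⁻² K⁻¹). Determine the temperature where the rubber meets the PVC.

T = 54.6 °C

Resistance network (inner→outer):
  R'_titanium = ln(0.0131/0.0105)/(2πk) = 0.2212/(2π·22.8) = 0.001544 m·K/W
  R'_rubber = ln(0.0196/0.0131)/(2πk) = 0.4029/(2π·0.149) = 0.4304 m·K/W
  R'_PVC = ln(0.0214/0.0196)/(2πk) = 0.08786/(2π·0.195) = 0.07171 m·K/W
  R'_conv,out = 1/(2πr h) = 1/(2π·0.0214·29.7) = 0.2504 m·K/W
ΣR = 0.001544 + 0.4304 + 0.07171 + 0.2504 = 0.7541 m·K/W
Q' = ΔT/ΣR = (83.1 °C − 33.4 °C)/0.7541 = 65.91 W/m
From the inner boundary to the rubber/PVC interface, ΣR_partial = 0.4319 m·K/W.
T_interface = T_in − Q'·ΣR_partial = 83.1 °C − (65.91)(0.4319) = 54.6 °C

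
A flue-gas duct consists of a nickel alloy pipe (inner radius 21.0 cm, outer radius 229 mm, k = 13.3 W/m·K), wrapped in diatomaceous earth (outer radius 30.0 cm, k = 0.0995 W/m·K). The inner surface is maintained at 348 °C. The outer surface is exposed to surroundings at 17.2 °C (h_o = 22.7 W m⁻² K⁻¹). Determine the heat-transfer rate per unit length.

Q' = 725 W/m

Treat each layer as a resistance in series:
  R'_nickel alloy = ln(0.229/0.210)/(2πk) = 0.08661/(2π·13.3) = 0.001036 m·K/W
  R'_diatomaceous earth = ln(0.300/0.229)/(2πk) = 0.2701/(2π·0.0995) = 0.4320 m·K/W
  R'_conv,out = 1/(2πr h) = 1/(2π·0.300·22.7) = 0.02337 m·K/W
ΣR = 0.001036 + 0.4320 + 0.02337 = 0.4564 m·K/W
Q' = ΔT/ΣR = (348 °C − 17.2 °C)/0.4564 = 725 W/m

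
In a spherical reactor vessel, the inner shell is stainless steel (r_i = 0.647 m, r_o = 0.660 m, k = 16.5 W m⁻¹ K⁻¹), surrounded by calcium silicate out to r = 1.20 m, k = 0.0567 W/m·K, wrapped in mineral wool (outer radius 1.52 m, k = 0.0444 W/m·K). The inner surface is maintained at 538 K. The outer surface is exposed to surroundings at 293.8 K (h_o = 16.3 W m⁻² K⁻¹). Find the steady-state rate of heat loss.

Series thermal resistances, inner to outer:
  R_stainless steel = (1/0.647 − 1/0.660)/(4πk) = 0.03044/(4π·16.5) = 1.468×10^-4 K/W
  R_calcium silicate = (1/0.660 − 1/1.20)/(4πk) = 0.6818/(4π·0.0567) = 0.9569 K/W
  R_mineral wool = (1/1.20 − 1/1.52)/(4πk) = 0.1754/(4π·0.0444) = 0.3144 K/W
  R_conv,out = 1/(4πr²h) = 1/(4π·1.52²·16.3) = 0.002113 K/W
ΣR = 1.468×10^-4 + 0.9569 + 0.3144 + 0.002113 = 1.274 K/W
Q = ΔT/ΣR = (538 K − 293.8 K)/1.274 = 192 W

Q = 192 W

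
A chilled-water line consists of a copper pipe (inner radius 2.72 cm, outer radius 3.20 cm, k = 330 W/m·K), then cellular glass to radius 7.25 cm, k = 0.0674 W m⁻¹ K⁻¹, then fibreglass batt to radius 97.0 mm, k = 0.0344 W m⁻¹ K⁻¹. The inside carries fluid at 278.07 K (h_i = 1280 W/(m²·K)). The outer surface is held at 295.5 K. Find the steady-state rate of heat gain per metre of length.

Resistance network (inner→outer):
  R'_conv,in = 1/(2πr h) = 1/(2π·0.0272·1280) = 0.004571 m·K/W
  R'_copper = ln(0.0320/0.0272)/(2πk) = 0.1625/(2π·330) = 7.838×10^-5 m·K/W
  R'_cellular glass = ln(0.0725/0.0320)/(2πk) = 0.8179/(2π·0.0674) = 1.931 m·K/W
  R'_fibreglass batt = ln(0.0970/0.0725)/(2πk) = 0.2911/(2π·0.0344) = 1.347 m·K/W
ΣR = 0.004571 + 7.838×10^-5 + 1.931 + 1.347 = 3.283 m·K/W
Q' = ΔT/ΣR = (278.07 K − 295.5 K)/3.283 = -5.31 W/m
(Negative Q' ⇒ heat flows inward; heat gain = 5.31 W/m.)

Q' = 5.31 W/m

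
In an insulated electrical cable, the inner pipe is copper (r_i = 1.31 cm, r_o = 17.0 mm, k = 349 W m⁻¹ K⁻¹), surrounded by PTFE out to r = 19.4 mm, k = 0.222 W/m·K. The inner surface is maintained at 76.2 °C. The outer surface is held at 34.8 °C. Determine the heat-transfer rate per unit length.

Resistance network (inner→outer):
  R'_copper = ln(0.0170/0.0131)/(2πk) = 0.2606/(2π·349) = 1.188×10^-4 m·K/W
  R'_PTFE = ln(0.0194/0.0170)/(2πk) = 0.1321/(2π·0.222) = 0.09468 m·K/W
ΣR = 1.188×10^-4 + 0.09468 = 0.09480 m·K/W
Q' = ΔT/ΣR = (76.2 °C − 34.8 °C)/0.09480 = 437 W/m

Q' = 437 W/m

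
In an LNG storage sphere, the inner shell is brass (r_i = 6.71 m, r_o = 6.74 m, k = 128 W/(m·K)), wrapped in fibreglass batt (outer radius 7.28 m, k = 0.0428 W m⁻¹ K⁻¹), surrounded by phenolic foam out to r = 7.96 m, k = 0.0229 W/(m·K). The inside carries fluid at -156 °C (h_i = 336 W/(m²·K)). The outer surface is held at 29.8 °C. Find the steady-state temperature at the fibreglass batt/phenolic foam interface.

Treat each layer as a resistance in series:
  R_conv,in = 1/(4πr²h) = 1/(4π·6.71²·336) = 5.260×10^-6 K/W
  R_brass = (1/6.71 − 1/6.74)/(4πk) = 6.633×10^-4/(4π·128) = 4.124×10^-7 K/W
  R_fibreglass batt = (1/6.74 − 1/7.28)/(4πk) = 0.01101/(4π·0.0428) = 0.02046 K/W
  R_phenolic foam = (1/7.28 − 1/7.96)/(4πk) = 0.01173/(4π·0.0229) = 0.04078 K/W
ΣR = 5.260×10^-6 + 4.124×10^-7 + 0.02046 + 0.04078 = 0.06125 K/W
Q = ΔT/ΣR = (-156 °C − 29.8 °C)/0.06125 = -3033 W
From the inner boundary to the fibreglass batt/phenolic foam interface, ΣR_partial = 0.02047 K/W.
T_interface = T_in − Q·ΣR_partial = -156 °C − (-3033)(0.02047) = -93.9 °C

T = -93.9 °C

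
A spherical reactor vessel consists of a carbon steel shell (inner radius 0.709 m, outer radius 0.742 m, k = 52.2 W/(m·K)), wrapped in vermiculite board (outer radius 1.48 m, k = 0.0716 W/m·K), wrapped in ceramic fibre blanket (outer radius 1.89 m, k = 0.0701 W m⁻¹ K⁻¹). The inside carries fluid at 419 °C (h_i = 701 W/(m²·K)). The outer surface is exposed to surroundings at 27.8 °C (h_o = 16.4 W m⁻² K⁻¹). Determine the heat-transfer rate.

Q = 428 W

Series thermal resistances, inner to outer:
  R_conv,in = 1/(4πr²h) = 1/(4π·0.709²·701) = 2.258×10^-4 K/W
  R_carbon steel = (1/0.709 − 1/0.742)/(4πk) = 0.06273/(4π·52.2) = 9.563×10^-5 K/W
  R_vermiculite board = (1/0.742 − 1/1.48)/(4πk) = 0.6720/(4π·0.0716) = 0.7469 K/W
  R_ceramic fibre blanket = (1/1.48 − 1/1.89)/(4πk) = 0.1466/(4π·0.0701) = 0.1664 K/W
  R_conv,out = 1/(4πr²h) = 1/(4π·1.89²·16.4) = 0.001358 K/W
ΣR = 2.258×10^-4 + 9.563×10^-5 + 0.7469 + 0.1664 + 0.001358 = 0.9150 K/W
Q = ΔT/ΣR = (419 °C − 27.8 °C)/0.9150 = 428 W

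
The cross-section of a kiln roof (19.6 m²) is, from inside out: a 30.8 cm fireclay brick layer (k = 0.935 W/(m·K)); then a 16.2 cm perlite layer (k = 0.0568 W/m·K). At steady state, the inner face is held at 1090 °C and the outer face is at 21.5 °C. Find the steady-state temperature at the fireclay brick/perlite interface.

T = 979 °C

Treat each layer as a resistance in series:
  R_fireclay brick = L/(kA) = 0.308/(0.935·19.6) = 0.01681 K/W
  R_perlite = L/(kA) = 0.162/(0.0568·19.6) = 0.1455 K/W
ΣR = 0.01681 + 0.1455 = 0.1623 K/W
Q = ΔT/ΣR = (1090 °C − 21.5 °C)/0.1623 = 6583 W
From the inner boundary to the fireclay brick/perlite interface, ΣR_partial = 0.01681 K/W.
T_interface = T_in − Q·ΣR_partial = 1090 °C − (6583)(0.01681) = 979 °C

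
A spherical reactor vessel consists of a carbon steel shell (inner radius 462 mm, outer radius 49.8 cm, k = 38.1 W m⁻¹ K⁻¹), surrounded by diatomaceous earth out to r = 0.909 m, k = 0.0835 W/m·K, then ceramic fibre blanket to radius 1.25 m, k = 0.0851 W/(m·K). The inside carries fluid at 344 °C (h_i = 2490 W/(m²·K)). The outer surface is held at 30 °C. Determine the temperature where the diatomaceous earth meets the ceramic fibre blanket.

Treat each layer as a resistance in series:
  R_conv,in = 1/(4πr²h) = 1/(4π·0.462²·2490) = 1.497×10^-4 K/W
  R_carbon steel = (1/0.462 − 1/0.498)/(4πk) = 0.1565/(4π·38.1) = 3.268×10^-4 K/W
  R_diatomaceous earth = (1/0.498 − 1/0.909)/(4πk) = 0.9079/(4π·0.0835) = 0.8653 K/W
  R_ceramic fibre blanket = (1/0.909 − 1/1.25)/(4πk) = 0.3001/(4π·0.0851) = 0.2806 K/W
ΣR = 1.497×10^-4 + 3.268×10^-4 + 0.8653 + 0.2806 = 1.146 K/W
Q = ΔT/ΣR = (344 °C − 30 °C)/1.146 = 274.0 W
From the inner boundary to the diatomaceous earth/ceramic fibre blanket interface, ΣR_partial = 0.8658 K/W.
T_interface = T_in − Q·ΣR_partial = 344 °C − (274.0)(0.8658) = 107 °C

T = 107 °C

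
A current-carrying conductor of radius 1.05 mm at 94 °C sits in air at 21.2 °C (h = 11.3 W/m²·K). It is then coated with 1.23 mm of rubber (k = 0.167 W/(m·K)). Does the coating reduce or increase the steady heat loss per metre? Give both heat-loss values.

increases: 5.43 → 10.5 W/m

Critical radius for a cylinder: r_cr = k/h = 0.0148 m = 1.48 cm.
Outer radius after coating: r₂ = 0.00105 + 0.00123 = 0.00228 m.
Since r₁ < r_cr and r₂ ≤ r_cr, the coating moves toward the maximum at r_cr — heat loss rises.
Bare: R = 1/(2πr₁h) = 13.41 m·K/W; Q = 72.8/13.41 = 5.43 W/m.
Coated: R = R_cond + R_conv = 6.916 m·K/W; Q = 72.8/6.916 = 10.5 W/m.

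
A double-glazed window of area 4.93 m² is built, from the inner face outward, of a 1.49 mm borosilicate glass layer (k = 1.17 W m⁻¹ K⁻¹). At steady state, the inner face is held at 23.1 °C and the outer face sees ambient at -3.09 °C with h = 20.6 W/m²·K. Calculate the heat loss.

Q = 2.59 kW

Treat each layer as a resistance in series:
  R_borosilicate glass = L/(kA) = 0.00149/(1.17·4.93) = 2.583×10^-4 K/W
  R_conv,out = 1/(hA) = 1/(20.6·4.93) = 0.009847 K/W
ΣR = 2.583×10^-4 + 0.009847 = 0.01011 K/W
Q = ΔT/ΣR = (23.1 °C − -3.09 °C)/0.01011 = 2590 W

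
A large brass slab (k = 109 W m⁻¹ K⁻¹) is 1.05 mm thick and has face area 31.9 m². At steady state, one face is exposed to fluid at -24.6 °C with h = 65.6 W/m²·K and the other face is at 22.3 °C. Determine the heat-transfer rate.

Treat each layer as a resistance in series:
  R_conv,in = 1/(hA) = 1/(65.6·31.9) = 4.779×10^-4 K/W
  R_brass = L/(kA) = 0.00105/(109·31.9) = 3.020×10^-7 K/W
ΣR = 4.779×10^-4 + 3.020×10^-7 = 4.782×10^-4 K/W
Q = ΔT/ΣR = (-24.6 °C − 22.3 °C)/4.782×10^-4 = -98100 W
(Negative Q ⇒ heat flows inward; heat gain = 98100 W.)

Q = 98.1 kW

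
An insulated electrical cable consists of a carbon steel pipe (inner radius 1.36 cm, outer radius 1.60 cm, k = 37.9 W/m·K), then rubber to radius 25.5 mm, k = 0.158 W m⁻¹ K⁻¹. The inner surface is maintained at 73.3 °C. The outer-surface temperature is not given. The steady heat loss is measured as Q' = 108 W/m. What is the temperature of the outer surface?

T_out = 22.5 °C

Sum the resistances:
  R'_carbon steel = ln(0.0160/0.0136)/(2πk) = 0.1625/(2π·37.9) = 6.825×10^-4 m·K/W
  R'_rubber = ln(0.0255/0.0160)/(2πk) = 0.4661/(2π·0.158) = 0.4695 m·K/W
ΣR = 0.4702 m·K/W
ΔT = Q'·ΣR = 108 × 0.4702 = 50.78 K
Heat flows outward, so T_out = T_in − ΔT = 73.3 − 50.78 = 22.5 °C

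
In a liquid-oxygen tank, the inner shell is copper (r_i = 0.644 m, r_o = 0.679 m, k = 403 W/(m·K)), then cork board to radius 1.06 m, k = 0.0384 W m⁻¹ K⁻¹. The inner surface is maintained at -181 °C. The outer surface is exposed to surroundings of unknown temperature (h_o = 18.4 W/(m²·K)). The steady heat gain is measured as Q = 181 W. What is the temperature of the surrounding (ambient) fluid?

T_out = 18.3 °C

Series resistances:
  R_copper = (1/0.644 − 1/0.679)/(4πk) = 0.08004/(4π·403) = 1.581×10^-5 K/W
  R_cork board = (1/0.679 − 1/1.06)/(4πk) = 0.5294/(4π·0.0384) = 1.097 K/W
  R_conv,out = 1/(4πr²h) = 1/(4π·1.06²·18.4) = 0.003849 K/W
ΣR = 1.101 K/W
ΔT = Q·ΣR = 181 × 1.101 = 199.3 K
Heat flows inward, so T_out = T_in + ΔT = -181 + 199.3 = 18.3 °C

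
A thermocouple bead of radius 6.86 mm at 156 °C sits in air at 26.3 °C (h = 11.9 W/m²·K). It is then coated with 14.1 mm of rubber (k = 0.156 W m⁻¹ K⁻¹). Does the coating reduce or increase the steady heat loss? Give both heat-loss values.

increases: 0.913 → 1.99 W

Critical radius for a sphere: r_cr = 2k/h = 0.0262 m = 2.62 cm.
Outer radius after coating: r₂ = 0.00686 + 0.0141 = 0.02096 m.
Since r₁ < r_cr and r₂ ≤ r_cr, the coating moves toward the maximum at r_cr — heat loss rises.
Bare: R = 1/(4πr₁²h) = 142.1 K/W; Q = 129.7/142.1 = 0.913 W.
Coated: R = R_cond + R_conv = 65.24 K/W; Q = 129.7/65.24 = 1.99 W.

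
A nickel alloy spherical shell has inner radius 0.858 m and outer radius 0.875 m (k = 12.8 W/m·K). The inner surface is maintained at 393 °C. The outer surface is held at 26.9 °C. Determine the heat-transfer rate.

Q = 4πk·ΔT/(1/r₁ − 1/r₂) = 4π × 12.8 × 366.1 / (1/0.858 − 1/0.875) = 2.60×10^6 W

Q = 2.60×10^6 W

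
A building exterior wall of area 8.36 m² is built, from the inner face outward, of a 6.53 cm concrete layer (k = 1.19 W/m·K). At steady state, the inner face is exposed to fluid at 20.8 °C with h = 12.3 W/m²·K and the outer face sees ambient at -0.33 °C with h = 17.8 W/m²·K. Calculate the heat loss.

Treat each layer as a resistance in series:
  R_conv,in = 1/(hA) = 1/(12.3·8.36) = 0.009725 K/W
  R_concrete = L/(kA) = 0.0653/(1.19·8.36) = 0.006564 K/W
  R_conv,out = 1/(hA) = 1/(17.8·8.36) = 0.006720 K/W
ΣR = 0.009725 + 0.006564 + 0.006720 = 0.02301 K/W
Q = ΔT/ΣR = (20.8 °C − -0.33 °C)/0.02301 = 918 W

Q = 918 W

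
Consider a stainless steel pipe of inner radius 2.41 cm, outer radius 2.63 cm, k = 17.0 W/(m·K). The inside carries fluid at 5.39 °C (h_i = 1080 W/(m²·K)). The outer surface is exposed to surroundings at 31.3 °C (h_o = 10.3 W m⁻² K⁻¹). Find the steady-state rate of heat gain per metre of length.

Q' = 43.6 W/m

Series thermal resistances, inner to outer:
  R'_conv,in = 1/(2πr h) = 1/(2π·0.0241·1080) = 0.006115 m·K/W
  R'_stainless steel = ln(0.0263/0.0241)/(2πk) = 0.08736/(2π·17.0) = 8.178×10^-4 m·K/W
  R'_conv,out = 1/(2πr h) = 1/(2π·0.0263·10.3) = 0.5875 m·K/W
ΣR = 0.006115 + 8.178×10^-4 + 0.5875 = 0.5944 m·K/W
Q' = ΔT/ΣR = (5.39 °C − 31.3 °C)/0.5944 = -43.6 W/m
(Negative Q' ⇒ heat flows inward; heat gain = 43.6 W/m.)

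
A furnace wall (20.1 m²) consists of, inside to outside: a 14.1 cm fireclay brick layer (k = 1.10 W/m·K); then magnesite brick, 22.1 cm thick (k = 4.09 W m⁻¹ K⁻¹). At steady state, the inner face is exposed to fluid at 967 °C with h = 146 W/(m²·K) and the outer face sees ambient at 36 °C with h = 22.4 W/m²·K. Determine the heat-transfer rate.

Treat each layer as a resistance in series:
  R_conv,in = 1/(hA) = 1/(146·20.1) = 3.408×10^-4 K/W
  R_fireclay brick = L/(kA) = 0.141/(1.10·20.1) = 0.006377 K/W
  R_magnesite brick = L/(kA) = 0.221/(4.09·20.1) = 0.002688 K/W
  R_conv,out = 1/(hA) = 1/(22.4·20.1) = 0.002221 K/W
ΣR = 3.408×10^-4 + 0.006377 + 0.002688 + 0.002221 = 0.01163 K/W
Q = ΔT/ΣR = (967 °C − 36 °C)/0.01163 = 80100 W

Q = 80100 W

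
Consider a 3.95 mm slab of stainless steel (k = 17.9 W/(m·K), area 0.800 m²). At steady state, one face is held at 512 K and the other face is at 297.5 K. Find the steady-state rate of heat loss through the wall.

Q = 778 kW

Q = kA·ΔT/L = 17.9 × 0.800 × |512 K − 297.5 K| / 0.00395 = 7.78×10^5 W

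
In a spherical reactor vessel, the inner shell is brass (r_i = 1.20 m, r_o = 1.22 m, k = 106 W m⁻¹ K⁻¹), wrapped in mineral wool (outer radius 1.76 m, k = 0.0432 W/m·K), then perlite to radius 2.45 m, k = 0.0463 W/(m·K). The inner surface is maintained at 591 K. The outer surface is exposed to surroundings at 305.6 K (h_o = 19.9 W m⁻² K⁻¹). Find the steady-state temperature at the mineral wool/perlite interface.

T = 412 K

Resistance network (inner→outer):
  R_brass = (1/1.20 − 1/1.22)/(4πk) = 0.01366/(4π·106) = 1.026×10^-5 K/W
  R_mineral wool = (1/1.22 − 1/1.76)/(4πk) = 0.2515/(4π·0.0432) = 0.4633 K/W
  R_perlite = (1/1.76 − 1/2.45)/(4πk) = 0.1600/(4π·0.0463) = 0.2750 K/W
  R_conv,out = 1/(4πr²h) = 1/(4π·2.45²·19.9) = 6.662×10^-4 K/W
ΣR = 1.026×10^-5 + 0.4633 + 0.2750 + 6.662×10^-4 = 0.7390 K/W
Q = ΔT/ΣR = (591 K − 305.6 K)/0.7390 = 386.2 W
From the inner boundary to the mineral wool/perlite interface, ΣR_partial = 0.4633 K/W.
T_interface = T_in − Q·ΣR_partial = 591 K − (386.2)(0.4633) = 412 K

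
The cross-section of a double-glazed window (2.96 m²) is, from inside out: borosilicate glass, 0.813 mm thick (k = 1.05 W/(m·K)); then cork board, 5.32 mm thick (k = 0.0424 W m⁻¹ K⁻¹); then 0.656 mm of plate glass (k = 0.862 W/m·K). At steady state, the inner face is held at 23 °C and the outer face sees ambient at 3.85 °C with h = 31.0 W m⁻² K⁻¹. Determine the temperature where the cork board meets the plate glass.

Treat each layer as a resistance in series:
  R_borosilicate glass = L/(kA) = 8.13×10^-4/(1.05·2.96) = 2.616×10^-4 K/W
  R_cork board = L/(kA) = 0.00532/(0.0424·2.96) = 0.04239 K/W
  R_plate glass = L/(kA) = 6.56×10^-4/(0.862·2.96) = 2.571×10^-4 K/W
  R_conv,out = 1/(hA) = 1/(31.0·2.96) = 0.01090 K/W
ΣR = 2.616×10^-4 + 0.04239 + 2.571×10^-4 + 0.01090 = 0.05381 K/W
Q = ΔT/ΣR = (23 °C − 3.85 °C)/0.05381 = 355.9 W
From the inner boundary to the cork board/plate glass interface, ΣR_partial = 0.04265 K/W.
T_interface = T_in − Q·ΣR_partial = 23 °C − (355.9)(0.04265) = 7.82 °C

T = 7.82 °C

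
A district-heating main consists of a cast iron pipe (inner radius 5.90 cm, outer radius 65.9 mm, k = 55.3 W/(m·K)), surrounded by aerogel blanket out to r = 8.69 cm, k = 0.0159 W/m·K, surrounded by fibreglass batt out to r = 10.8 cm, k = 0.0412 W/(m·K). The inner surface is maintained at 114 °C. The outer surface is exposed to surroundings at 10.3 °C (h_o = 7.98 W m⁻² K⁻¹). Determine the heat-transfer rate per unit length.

Q' = 27.3 W/m

Resistance network (inner→outer):
  R'_cast iron = ln(0.0659/0.0590)/(2πk) = 0.1106/(2π·55.3) = 3.183×10^-4 m·K/W
  R'_aerogel blanket = ln(0.0869/0.0659)/(2πk) = 0.2766/(2π·0.0159) = 2.769 m·K/W
  R'_fibreglass batt = ln(0.108/0.0869)/(2πk) = 0.2174/(2π·0.0412) = 0.8397 m·K/W
  R'_conv,out = 1/(2πr h) = 1/(2π·0.108·7.98) = 0.1847 m·K/W
ΣR = 3.183×10^-4 + 2.769 + 0.8397 + 0.1847 = 3.794 m·K/W
Q' = ΔT/ΣR = (114 °C − 10.3 °C)/3.794 = 27.3 W/m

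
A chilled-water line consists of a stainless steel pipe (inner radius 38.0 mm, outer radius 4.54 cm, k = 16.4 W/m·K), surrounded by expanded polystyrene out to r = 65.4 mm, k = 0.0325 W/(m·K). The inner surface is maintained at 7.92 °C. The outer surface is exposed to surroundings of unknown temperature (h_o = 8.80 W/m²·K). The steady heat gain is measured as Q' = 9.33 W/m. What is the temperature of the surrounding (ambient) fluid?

Sum the resistances:
  R'_stainless steel = ln(0.0454/0.0380)/(2πk) = 0.1779/(2π·16.4) = 0.001727 m·K/W
  R'_expanded polystyrene = ln(0.0654/0.0454)/(2πk) = 0.3650/(2π·0.0325) = 1.787 m·K/W
  R'_conv,out = 1/(2πr h) = 1/(2π·0.0654·8.80) = 0.2765 m·K/W
ΣR = 2.066 m·K/W
ΔT = Q'·ΣR = 9.33 × 2.066 = 19.28 K
Heat flows inward, so T_out = T_in + ΔT = 7.92 + 19.28 = 27.2 °C

T_out = 27.2 °C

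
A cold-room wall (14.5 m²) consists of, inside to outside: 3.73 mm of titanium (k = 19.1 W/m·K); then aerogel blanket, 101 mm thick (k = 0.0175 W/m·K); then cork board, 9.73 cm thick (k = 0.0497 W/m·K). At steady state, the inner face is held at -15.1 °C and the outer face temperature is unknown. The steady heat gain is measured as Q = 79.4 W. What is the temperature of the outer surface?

T_out = 27.2 °C

Series resistances:
  R_titanium = L/(kA) = 0.00373/(19.1·14.5) = 1.347×10^-5 K/W
  R_aerogel blanket = L/(kA) = 0.101/(0.0175·14.5) = 0.3980 K/W
  R_cork board = L/(kA) = 0.0973/(0.0497·14.5) = 0.1350 K/W
ΣR = 0.5331 K/W
ΔT = Q·ΣR = 79.4 × 0.5331 = 42.33 K
Heat flows inward, so T_out = T_in + ΔT = -15.1 + 42.33 = 27.2 °C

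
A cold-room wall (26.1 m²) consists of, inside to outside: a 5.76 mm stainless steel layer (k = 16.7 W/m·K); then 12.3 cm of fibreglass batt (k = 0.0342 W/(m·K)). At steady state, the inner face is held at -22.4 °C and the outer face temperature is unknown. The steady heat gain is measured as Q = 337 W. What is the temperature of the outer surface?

Series resistances:
  R_stainless steel = L/(kA) = 0.00576/(16.7·26.1) = 1.321×10^-5 K/W
  R_fibreglass batt = L/(kA) = 0.123/(0.0342·26.1) = 0.1378 K/W
ΣR = 0.1378 K/W
ΔT = Q·ΣR = 337 × 0.1378 = 46.44 K
Heat flows inward, so T_out = T_in + ΔT = -22.4 + 46.44 = 24.0 °C

T_out = 24.0 °C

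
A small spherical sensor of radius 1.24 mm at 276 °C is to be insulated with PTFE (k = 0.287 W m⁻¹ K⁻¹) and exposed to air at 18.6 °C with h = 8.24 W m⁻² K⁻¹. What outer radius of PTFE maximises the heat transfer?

r_cr = 6.97 cm

For a sphere, r_cr = 2k_ins/h = 2·0.287/8.24 = 0.0697 m = 6.97 cm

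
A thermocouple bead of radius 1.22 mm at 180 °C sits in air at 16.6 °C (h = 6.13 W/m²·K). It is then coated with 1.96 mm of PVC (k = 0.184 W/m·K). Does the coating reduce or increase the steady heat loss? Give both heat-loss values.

increases: 0.0187 → 0.109 W

Critical radius for a sphere: r_cr = 2k/h = 0.0600 m = 6.00 cm.
Outer radius after coating: r₂ = 0.00122 + 0.00196 = 0.00318 m.
Since r₁ < r_cr and r₂ ≤ r_cr, the coating moves toward the maximum at r_cr — heat loss rises.
Bare: R = 1/(4πr₁²h) = 8722 K/W; Q = 163.4/8722 = 0.0187 W.
Coated: R = R_cond + R_conv = 1502 K/W; Q = 163.4/1502 = 0.109 W.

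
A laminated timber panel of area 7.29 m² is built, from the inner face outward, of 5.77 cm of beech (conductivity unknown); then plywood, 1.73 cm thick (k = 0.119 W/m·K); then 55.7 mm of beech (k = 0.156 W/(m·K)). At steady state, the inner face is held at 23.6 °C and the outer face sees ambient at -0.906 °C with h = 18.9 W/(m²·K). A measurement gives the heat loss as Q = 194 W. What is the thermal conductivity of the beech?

k = 0.158 W/m·K

ΣR = ΔT/Q = |23.6 − -0.906|/194 = 0.1263 K/W
Known resistances:
  R_plywood = L/(kA) = 0.0173/(0.119·7.29) = 0.01994 K/W
  R_beech = L/(kA) = 0.0557/(0.156·7.29) = 0.04898 K/W
  R_conv,out = 1/(hA) = 1/(18.9·7.29) = 0.007258 K/W
R_beech = ΣR − ΣR_known = 0.1263 − 0.07618 = 0.05012 K/W
L/(kA) = 0.05012 ⇒ k = 0.0577/(0.05012·7.29) = 0.158 W/m·K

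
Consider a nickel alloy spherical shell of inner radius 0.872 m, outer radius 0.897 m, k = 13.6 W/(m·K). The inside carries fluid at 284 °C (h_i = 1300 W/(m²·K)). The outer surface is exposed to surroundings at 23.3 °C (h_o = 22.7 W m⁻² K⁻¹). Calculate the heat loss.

Series thermal resistances, inner to outer:
  R_conv,in = 1/(4πr²h) = 1/(4π·0.872²·1300) = 8.050×10^-5 K/W
  R_nickel alloy = (1/0.872 − 1/0.897)/(4πk) = 0.03196/(4π·13.6) = 1.870×10^-4 K/W
  R_conv,out = 1/(4πr²h) = 1/(4π·0.897²·22.7) = 0.004357 K/W
ΣR = 8.050×10^-5 + 1.870×10^-4 + 0.004357 = 0.004625 K/W
Q = ΔT/ΣR = (284 °C − 23.3 °C)/0.004625 = 56400 W

Q = 56.4 kW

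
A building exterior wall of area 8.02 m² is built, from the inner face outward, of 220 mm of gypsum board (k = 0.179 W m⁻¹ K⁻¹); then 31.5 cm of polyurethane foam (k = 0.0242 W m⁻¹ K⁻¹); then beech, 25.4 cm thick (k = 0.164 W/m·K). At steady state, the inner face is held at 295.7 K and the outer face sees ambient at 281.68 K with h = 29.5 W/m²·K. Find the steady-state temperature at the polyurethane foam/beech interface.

T = 283.1 K

Resistance network (inner→outer):
  R_gypsum board = L/(kA) = 0.220/(0.179·8.02) = 0.1532 K/W
  R_polyurethane foam = L/(kA) = 0.315/(0.0242·8.02) = 1.623 K/W
  R_beech = L/(kA) = 0.254/(0.164·8.02) = 0.1931 K/W
  R_conv,out = 1/(hA) = 1/(29.5·8.02) = 0.004227 K/W
ΣR = 0.1532 + 1.623 + 0.1931 + 0.004227 = 1.974 K/W
Q = ΔT/ΣR = (295.7 K − 281.68 K)/1.974 = 7.102 W
From the inner boundary to the polyurethane foam/beech interface, ΣR_partial = 1.776 K/W.
T_interface = T_in − Q·ΣR_partial = 295.7 K − (7.102)(1.776) = 283.1 K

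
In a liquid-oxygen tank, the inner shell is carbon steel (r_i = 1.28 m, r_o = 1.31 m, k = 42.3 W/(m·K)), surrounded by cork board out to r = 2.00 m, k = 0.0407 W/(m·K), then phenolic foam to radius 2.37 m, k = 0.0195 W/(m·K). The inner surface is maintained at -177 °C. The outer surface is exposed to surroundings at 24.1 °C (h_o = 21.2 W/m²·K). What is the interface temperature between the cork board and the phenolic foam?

Treat each layer as a resistance in series:
  R_carbon steel = (1/1.28 − 1/1.31)/(4πk) = 0.01789/(4π·42.3) = 3.366×10^-5 K/W
  R_cork board = (1/1.31 − 1/2.00)/(4πk) = 0.2634/(4π·0.0407) = 0.5149 K/W
  R_phenolic foam = (1/2.00 − 1/2.37)/(4πk) = 0.07806/(4π·0.0195) = 0.3186 K/W
  R_conv,out = 1/(4πr²h) = 1/(4π·2.37²·21.2) = 6.683×10^-4 K/W
ΣR = 3.366×10^-5 + 0.5149 + 0.3186 + 6.683×10^-4 = 0.8342 K/W
Q = ΔT/ΣR = (-177 °C − 24.1 °C)/0.8342 = -241.1 W
From the inner boundary to the cork board/phenolic foam interface, ΣR_partial = 0.5149 K/W.
T_interface = T_in − Q·ΣR_partial = -177 °C − (-241.1)(0.5149) = -52.9 °C

T = -52.9 °C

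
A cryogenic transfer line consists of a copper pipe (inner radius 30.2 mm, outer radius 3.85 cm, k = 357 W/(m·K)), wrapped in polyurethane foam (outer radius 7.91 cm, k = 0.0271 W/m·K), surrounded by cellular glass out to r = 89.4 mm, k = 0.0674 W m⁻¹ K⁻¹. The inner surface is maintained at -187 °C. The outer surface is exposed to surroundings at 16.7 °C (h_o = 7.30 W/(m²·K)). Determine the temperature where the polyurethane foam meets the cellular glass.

Resistance network (inner→outer):
  R'_copper = ln(0.0385/0.0302)/(2πk) = 0.2428/(2π·357) = 1.083×10^-4 m·K/W
  R'_polyurethane foam = ln(0.0791/0.0385)/(2πk) = 0.7201/(2π·0.0271) = 4.229 m·K/W
  R'_cellular glass = ln(0.0894/0.0791)/(2πk) = 0.1224/(2π·0.0674) = 0.2890 m·K/W
  R'_conv,out = 1/(2πr h) = 1/(2π·0.0894·7.30) = 0.2439 m·K/W
ΣR = 1.083×10^-4 + 4.229 + 0.2890 + 0.2439 = 4.762 m·K/W
Q' = ΔT/ΣR = (-187 °C − 16.7 °C)/4.762 = -42.78 W/m
From the inner boundary to the polyurethane foam/cellular glass interface, ΣR_partial = 4.229 m·K/W.
T_interface = T_in − Q'·ΣR_partial = -187 °C − (-42.78)(4.229) = -6.1 °C

T = -6.1 °C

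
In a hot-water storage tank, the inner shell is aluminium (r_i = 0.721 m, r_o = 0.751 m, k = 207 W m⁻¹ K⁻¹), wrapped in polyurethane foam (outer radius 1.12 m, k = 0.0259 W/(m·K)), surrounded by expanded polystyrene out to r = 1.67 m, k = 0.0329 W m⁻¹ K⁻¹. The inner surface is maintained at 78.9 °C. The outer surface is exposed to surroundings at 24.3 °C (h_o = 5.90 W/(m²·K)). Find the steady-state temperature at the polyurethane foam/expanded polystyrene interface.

T = 43.2 °C

Series thermal resistances, inner to outer:
  R_aluminium = (1/0.721 − 1/0.751)/(4πk) = 0.05540/(4π·207) = 2.130×10^-5 K/W
  R_polyurethane foam = (1/0.751 − 1/1.12)/(4πk) = 0.4387/(4π·0.0259) = 1.348 K/W
  R_expanded polystyrene = (1/1.12 − 1/1.67)/(4πk) = 0.2941/(4π·0.0329) = 0.7113 K/W
  R_conv,out = 1/(4πr²h) = 1/(4π·1.67²·5.90) = 0.004836 K/W
ΣR = 2.130×10^-5 + 1.348 + 0.7113 + 0.004836 = 2.064 K/W
Q = ΔT/ΣR = (78.9 °C − 24.3 °C)/2.064 = 26.45 W
From the inner boundary to the polyurethane foam/expanded polystyrene interface, ΣR_partial = 1.348 K/W.
T_interface = T_in − Q·ΣR_partial = 78.9 °C − (26.45)(1.348) = 43.2 °C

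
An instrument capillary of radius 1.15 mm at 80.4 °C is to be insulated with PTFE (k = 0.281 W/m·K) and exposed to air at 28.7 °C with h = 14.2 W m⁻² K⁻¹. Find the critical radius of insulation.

For a cylinder, r_cr = k_ins/h = 0.281/14.2 = 0.0198 m = 1.98 cm

r_cr = 1.98 cm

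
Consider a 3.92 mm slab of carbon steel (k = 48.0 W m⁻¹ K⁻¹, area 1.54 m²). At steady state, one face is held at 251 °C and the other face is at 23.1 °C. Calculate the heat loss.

Q = 4300 kW

Q = kA·ΔT/L = 48.0 × 1.54 × |251 °C − 23.1 °C| / 0.00392 = 4.30×10^6 W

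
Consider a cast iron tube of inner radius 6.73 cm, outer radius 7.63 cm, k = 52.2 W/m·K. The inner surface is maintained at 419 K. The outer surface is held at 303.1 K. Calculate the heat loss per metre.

Q' = 303 kW/m

Q' = 2πk·ΔT/ln(r₂/r₁) = 2π × 52.2 × 115.9 / ln(0.0763/0.0673) = 3.03×10^5 W/m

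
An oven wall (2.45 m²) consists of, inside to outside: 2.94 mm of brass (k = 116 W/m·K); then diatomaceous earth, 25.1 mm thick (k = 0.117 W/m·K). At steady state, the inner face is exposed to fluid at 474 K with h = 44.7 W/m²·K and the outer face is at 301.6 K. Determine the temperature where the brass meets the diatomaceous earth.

Resistance network (inner→outer):
  R_conv,in = 1/(hA) = 1/(44.7·2.45) = 0.009131 K/W
  R_brass = L/(kA) = 0.00294/(116·2.45) = 1.034×10^-5 K/W
  R_diatomaceous earth = L/(kA) = 0.0251/(0.117·2.45) = 0.08756 K/W
ΣR = 0.009131 + 1.034×10^-5 + 0.08756 = 0.09670 K/W
Q = ΔT/ΣR = (474 K − 301.6 K)/0.09670 = 1783 W
From the inner boundary to the brass/diatomaceous earth interface, ΣR_partial = 0.009141 K/W.
T_interface = T_in − Q·ΣR_partial = 474 K − (1783)(0.009141) = 458 K

T = 458 K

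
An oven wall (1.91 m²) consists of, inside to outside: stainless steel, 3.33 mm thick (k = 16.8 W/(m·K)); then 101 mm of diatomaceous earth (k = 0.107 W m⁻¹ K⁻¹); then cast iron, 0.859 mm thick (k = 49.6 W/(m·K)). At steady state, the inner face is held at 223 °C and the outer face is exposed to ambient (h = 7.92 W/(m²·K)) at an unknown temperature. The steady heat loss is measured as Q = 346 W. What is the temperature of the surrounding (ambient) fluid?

Series resistances:
  R_stainless steel = L/(kA) = 0.00333/(16.8·1.91) = 1.038×10^-4 K/W
  R_diatomaceous earth = L/(kA) = 0.101/(0.107·1.91) = 0.4942 K/W
  R_cast iron = L/(kA) = 8.59×10^-4/(49.6·1.91) = 9.067×10^-6 K/W
  R_conv,out = 1/(hA) = 1/(7.92·1.91) = 0.06611 K/W
ΣR = 0.5604 K/W
ΔT = Q·ΣR = 346 × 0.5604 = 193.9 K
Heat flows outward, so T_out = T_in − ΔT = 223 − 193.9 = 29.1 °C

T_out = 29.1 °C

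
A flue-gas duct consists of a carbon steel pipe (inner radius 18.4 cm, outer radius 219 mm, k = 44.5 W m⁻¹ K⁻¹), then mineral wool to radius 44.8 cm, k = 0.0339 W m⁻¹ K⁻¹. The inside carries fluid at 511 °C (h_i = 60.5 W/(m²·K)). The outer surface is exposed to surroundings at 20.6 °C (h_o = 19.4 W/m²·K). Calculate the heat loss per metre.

Q' = 145 W/m

Resistance network (inner→outer):
  R'_conv,in = 1/(2πr h) = 1/(2π·0.184·60.5) = 0.01430 m·K/W
  R'_carbon steel = ln(0.219/0.184)/(2πk) = 0.1741/(2π·44.5) = 6.228×10^-4 m·K/W
  R'_mineral wool = ln(0.448/0.219)/(2πk) = 0.7157/(2π·0.0339) = 3.360 m·K/W
  R'_conv,out = 1/(2πr h) = 1/(2π·0.448·19.4) = 0.01831 m·K/W
ΣR = 0.01430 + 6.228×10^-4 + 3.360 + 0.01831 = 3.393 m·K/W
Q' = ΔT/ΣR = (511 °C − 20.6 °C)/3.393 = 145 W/m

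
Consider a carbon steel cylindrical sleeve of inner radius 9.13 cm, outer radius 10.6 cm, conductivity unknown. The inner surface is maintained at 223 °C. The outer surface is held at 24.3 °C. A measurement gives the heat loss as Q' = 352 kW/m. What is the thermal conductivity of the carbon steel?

ΣR = ΔT/Q' = |223 − 24.3|/3.52×10^5 = 5.645×10^-4 m·K/W
ln(r₂/r₁)/(2πk) = 5.645×10^-4 ⇒ k = 0.1493/(2π·5.645×10^-4) = 42.1 W/m·K

k = 42.1 W/m·K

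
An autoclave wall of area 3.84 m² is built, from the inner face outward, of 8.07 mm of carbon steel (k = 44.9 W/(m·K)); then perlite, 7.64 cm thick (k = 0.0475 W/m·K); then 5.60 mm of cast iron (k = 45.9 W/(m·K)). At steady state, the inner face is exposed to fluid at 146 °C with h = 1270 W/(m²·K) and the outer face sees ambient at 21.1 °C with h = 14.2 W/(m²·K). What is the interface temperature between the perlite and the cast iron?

Treat each layer as a resistance in series:
  R_conv,in = 1/(hA) = 1/(1270·3.84) = 2.051×10^-4 K/W
  R_carbon steel = L/(kA) = 0.00807/(44.9·3.84) = 4.681×10^-5 K/W
  R_perlite = L/(kA) = 0.0764/(0.0475·3.84) = 0.4189 K/W
  R_cast iron = L/(kA) = 0.00560/(45.9·3.84) = 3.177×10^-5 K/W
  R_conv,out = 1/(hA) = 1/(14.2·3.84) = 0.01834 K/W
ΣR = 2.051×10^-4 + 4.681×10^-5 + 0.4189 + 3.177×10^-5 + 0.01834 = 0.4375 K/W
Q = ΔT/ΣR = (146 °C − 21.1 °C)/0.4375 = 285.5 W
From the inner boundary to the perlite/cast iron interface, ΣR_partial = 0.4192 K/W.
T_interface = T_in − Q·ΣR_partial = 146 °C − (285.5)(0.4192) = 26.3 °C

T = 26.3 °C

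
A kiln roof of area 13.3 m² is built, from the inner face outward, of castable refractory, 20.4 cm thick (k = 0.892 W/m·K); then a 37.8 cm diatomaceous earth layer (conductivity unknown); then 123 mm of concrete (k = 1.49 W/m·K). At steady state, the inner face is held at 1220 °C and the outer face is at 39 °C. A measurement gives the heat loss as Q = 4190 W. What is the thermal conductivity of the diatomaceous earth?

ΣR = ΔT/Q = |1220 − 39|/4190 = 0.2819 K/W
Known resistances:
  R_castable refractory = L/(kA) = 0.204/(0.892·13.3) = 0.01720 K/W
  R_concrete = L/(kA) = 0.123/(1.49·13.3) = 0.006207 K/W
R_diatomaceous earth = ΣR − ΣR_known = 0.2819 − 0.02341 = 0.2585 K/W
L/(kA) = 0.2585 ⇒ k = 0.378/(0.2585·13.3) = 0.110 W/m·K

k = 0.110 W/m·K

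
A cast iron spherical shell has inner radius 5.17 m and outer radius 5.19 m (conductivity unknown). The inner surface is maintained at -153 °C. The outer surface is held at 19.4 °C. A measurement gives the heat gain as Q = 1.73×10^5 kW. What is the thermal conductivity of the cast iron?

k = 59.5 W/m·K

ΣR = ΔT/Q = |-153 − 19.4|/1.73×10^8 = 9.965×10^-7 K/W
(1/r₁−1/r₂)/(4πk) = 9.965×10^-7 ⇒ k = 7.454×10^-4/(4π·9.965×10^-7) = 59.5 W/m·K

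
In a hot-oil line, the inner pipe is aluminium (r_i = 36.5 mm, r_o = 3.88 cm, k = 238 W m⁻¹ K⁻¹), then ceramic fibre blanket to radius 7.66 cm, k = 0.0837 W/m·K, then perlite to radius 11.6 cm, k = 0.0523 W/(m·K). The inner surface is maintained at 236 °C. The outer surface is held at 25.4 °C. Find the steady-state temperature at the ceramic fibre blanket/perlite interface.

Treat each layer as a resistance in series:
  R'_aluminium = ln(0.0388/0.0365)/(2πk) = 0.06111/(2π·238) = 4.086×10^-5 m·K/W
  R'_ceramic fibre blanket = ln(0.0766/0.0388)/(2πk) = 0.6802/(2π·0.0837) = 1.293 m·K/W
  R'_perlite = ln(0.116/0.0766)/(2πk) = 0.4150/(2π·0.0523) = 1.263 m·K/W
ΣR = 4.086×10^-5 + 1.293 + 1.263 = 2.556 m·K/W
Q' = ΔT/ΣR = (236 °C − 25.4 °C)/2.556 = 82.39 W/m
From the inner boundary to the ceramic fibre blanket/perlite interface, ΣR_partial = 1.293 m·K/W.
T_interface = T_in − Q'·ΣR_partial = 236 °C − (82.39)(1.293) = 129 °C

T = 129 °C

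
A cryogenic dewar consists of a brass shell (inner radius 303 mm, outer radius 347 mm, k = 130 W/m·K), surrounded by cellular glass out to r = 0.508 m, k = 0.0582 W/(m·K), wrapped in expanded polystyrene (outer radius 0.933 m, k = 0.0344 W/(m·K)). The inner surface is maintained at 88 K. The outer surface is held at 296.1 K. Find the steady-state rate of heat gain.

Q = 62.6 W

Series thermal resistances, inner to outer:
  R_brass = (1/0.303 − 1/0.347)/(4πk) = 0.4185/(4π·130) = 2.562×10^-4 K/W
  R_cellular glass = (1/0.347 − 1/0.508)/(4πk) = 0.9133/(4π·0.0582) = 1.249 K/W
  R_expanded polystyrene = (1/0.508 − 1/0.933)/(4πk) = 0.8967/(4π·0.0344) = 2.074 K/W
ΣR = 2.562×10^-4 + 1.249 + 2.074 = 3.323 K/W
Q = ΔT/ΣR = (88 K − 296.1 K)/3.323 = -62.6 W
(Negative Q ⇒ heat flows inward; heat gain = 62.6 W.)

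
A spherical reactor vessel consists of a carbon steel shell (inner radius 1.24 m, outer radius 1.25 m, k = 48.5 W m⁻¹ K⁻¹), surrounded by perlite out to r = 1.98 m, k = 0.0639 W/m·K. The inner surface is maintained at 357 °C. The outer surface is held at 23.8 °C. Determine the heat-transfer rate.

Q = 907 W

Treat each layer as a resistance in series:
  R_carbon steel = (1/1.24 − 1/1.25)/(4πk) = 0.006452/(4π·48.5) = 1.059×10^-5 K/W
  R_perlite = (1/1.25 − 1/1.98)/(4πk) = 0.2949/(4π·0.0639) = 0.3673 K/W
ΣR = 1.059×10^-5 + 0.3673 = 0.3673 K/W
Q = ΔT/ΣR = (357 °C − 23.8 °C)/0.3673 = 907 W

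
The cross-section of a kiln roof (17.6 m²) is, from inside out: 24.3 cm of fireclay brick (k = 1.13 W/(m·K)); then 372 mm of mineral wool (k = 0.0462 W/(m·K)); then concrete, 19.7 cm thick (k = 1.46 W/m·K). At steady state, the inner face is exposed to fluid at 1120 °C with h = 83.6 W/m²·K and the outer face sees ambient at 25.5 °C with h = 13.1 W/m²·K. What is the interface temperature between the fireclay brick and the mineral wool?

Treat each layer as a resistance in series:
  R_conv,in = 1/(hA) = 1/(83.6·17.6) = 6.796×10^-4 K/W
  R_fireclay brick = L/(kA) = 0.243/(1.13·17.6) = 0.01222 K/W
  R_mineral wool = L/(kA) = 0.372/(0.0462·17.6) = 0.4575 K/W
  R_concrete = L/(kA) = 0.197/(1.46·17.6) = 0.007667 K/W
  R_conv,out = 1/(hA) = 1/(13.1·17.6) = 0.004337 K/W
ΣR = 6.796×10^-4 + 0.01222 + 0.4575 + 0.007667 + 0.004337 = 0.4824 K/W
Q = ΔT/ΣR = (1120 °C − 25.5 °C)/0.4824 = 2269 W
From the inner boundary to the fireclay brick/mineral wool interface, ΣR_partial = 0.01290 K/W.
T_interface = T_in − Q·ΣR_partial = 1120 °C − (2269)(0.01290) = 1091 °C

T = 1091 °C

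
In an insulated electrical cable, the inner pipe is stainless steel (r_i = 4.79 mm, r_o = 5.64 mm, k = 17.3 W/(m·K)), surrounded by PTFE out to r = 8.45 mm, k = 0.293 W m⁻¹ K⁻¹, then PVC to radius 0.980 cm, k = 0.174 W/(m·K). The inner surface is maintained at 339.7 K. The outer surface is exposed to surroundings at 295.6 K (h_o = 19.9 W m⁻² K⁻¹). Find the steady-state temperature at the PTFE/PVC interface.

Treat each layer as a resistance in series:
  R'_stainless steel = ln(0.00564/0.00479)/(2πk) = 0.1634/(2π·17.3) = 0.001503 m·K/W
  R'_PTFE = ln(0.00845/0.00564)/(2πk) = 0.4043/(2π·0.293) = 0.2196 m·K/W
  R'_PVC = ln(0.00980/0.00845)/(2πk) = 0.1482/(2π·0.174) = 0.1356 m·K/W
  R'_conv,out = 1/(2πr h) = 1/(2π·0.00980·19.9) = 0.8161 m·K/W
ΣR = 0.001503 + 0.2196 + 0.1356 + 0.8161 = 1.173 m·K/W
Q' = ΔT/ΣR = (339.7 K − 295.6 K)/1.173 = 37.60 W/m
From the inner boundary to the PTFE/PVC interface, ΣR_partial = 0.2211 m·K/W.
T_interface = T_in − Q'·ΣR_partial = 339.7 K − (37.60)(0.2211) = 331.4 K

T = 331.4 K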